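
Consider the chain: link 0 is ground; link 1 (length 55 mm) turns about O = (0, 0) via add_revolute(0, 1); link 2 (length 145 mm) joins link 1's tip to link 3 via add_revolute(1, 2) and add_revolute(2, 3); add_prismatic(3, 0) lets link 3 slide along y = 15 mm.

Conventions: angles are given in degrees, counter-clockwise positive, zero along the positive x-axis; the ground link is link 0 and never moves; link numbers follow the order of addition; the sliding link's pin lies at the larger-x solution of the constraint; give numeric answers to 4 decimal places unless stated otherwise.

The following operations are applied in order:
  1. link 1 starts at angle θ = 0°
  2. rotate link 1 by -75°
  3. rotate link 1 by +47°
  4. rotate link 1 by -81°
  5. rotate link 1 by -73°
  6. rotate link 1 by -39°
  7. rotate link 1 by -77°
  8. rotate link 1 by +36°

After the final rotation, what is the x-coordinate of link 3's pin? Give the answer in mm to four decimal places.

geometry: r = 55 mm, L = 145 mm, e = 15 mm; θ starts at 0°
rotate link 1 by -75°: θ ← 0° -75° = -75°
rotate link 1 by +47°: θ ← -75° +47° = -28°
rotate link 1 by -81°: θ ← -28° -81° = -109°
rotate link 1 by -73°: θ ← -109° -73° = -182°
rotate link 1 by -39°: θ ← -182° -39° = -221°
rotate link 1 by -77°: θ ← -221° -77° = -298°
rotate link 1 by +36°: θ ← -298° +36° = -262°
crank pin P = (r cos θ, r sin θ) = (-7.654521, 54.464744)
h = r sin θ − e = 54.464744 − 15 = 39.464744
x = r cos θ + √(L² − h²) = -7.654521 + 139.526105 = 131.871585

131.8716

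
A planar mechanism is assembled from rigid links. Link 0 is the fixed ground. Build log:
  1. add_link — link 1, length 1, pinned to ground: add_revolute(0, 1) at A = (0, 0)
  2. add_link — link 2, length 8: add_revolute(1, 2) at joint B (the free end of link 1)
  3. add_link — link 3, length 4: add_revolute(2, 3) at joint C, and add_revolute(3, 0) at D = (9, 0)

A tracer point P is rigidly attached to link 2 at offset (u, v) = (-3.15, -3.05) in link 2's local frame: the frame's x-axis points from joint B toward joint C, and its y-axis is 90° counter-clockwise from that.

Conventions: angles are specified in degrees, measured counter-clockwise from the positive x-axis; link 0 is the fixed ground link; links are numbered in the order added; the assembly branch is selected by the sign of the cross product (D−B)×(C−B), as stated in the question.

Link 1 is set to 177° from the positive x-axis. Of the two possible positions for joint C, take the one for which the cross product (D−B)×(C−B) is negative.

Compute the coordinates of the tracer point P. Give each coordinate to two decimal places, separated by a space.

A=(0,0), D=(9.00,0)
B = A + 1.00·(cos177°, sin177°) = (-0.9986, 0.0523)
|BD| = 9.9988
circle(B,8.00) ∩ circle(D,4.00): a=7.3997, h=3.0405
  candidates: C₊=(6.4169,3.0541) cross=30.401; C₋=(6.3850,-3.0269) cross=-30.401
  branch - wants cross < 0 → take C=(6.3850,-3.0269) (cross=-30.401)
ex = (C−B)/|BC| = (0.9230,-0.3849); ey = (0.3849,0.9230)
P = B + -3.15·ex + -3.05·ey = (-5.0799,-1.5502)

-5.08 -1.55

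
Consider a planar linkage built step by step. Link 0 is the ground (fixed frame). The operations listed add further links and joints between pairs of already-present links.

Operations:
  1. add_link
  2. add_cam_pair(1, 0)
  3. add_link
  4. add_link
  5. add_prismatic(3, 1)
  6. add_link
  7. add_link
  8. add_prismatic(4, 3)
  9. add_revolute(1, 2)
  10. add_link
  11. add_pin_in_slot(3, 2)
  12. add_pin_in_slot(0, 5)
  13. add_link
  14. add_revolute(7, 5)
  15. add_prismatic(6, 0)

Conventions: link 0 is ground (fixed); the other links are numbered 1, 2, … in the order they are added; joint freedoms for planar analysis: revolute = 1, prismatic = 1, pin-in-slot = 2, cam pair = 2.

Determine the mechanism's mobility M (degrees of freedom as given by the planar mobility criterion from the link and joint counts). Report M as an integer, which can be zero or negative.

ground; <1,0,0>
#1 <2,0,0>
C:1↔0 J2 <2,0,1>
#2 <3,0,1>
#3 <4,0,1>
P:3↔1 J1 <4,1,1>
#4 <5,1,1>
#5 <6,1,1>
P:4↔3 J1 <6,2,1>
R:1↔2 J1 <6,3,1>
#6 <7,3,1>
PS:3↔2 J2 <7,3,2>
PS:0↔5 J2 <7,3,3>
#7 <8,3,3>
R:7↔5 J1 <8,4,3>
P:6↔0 J1 <8,5,3>
3×7 − 2×5 − 1×3 = 8

M = 8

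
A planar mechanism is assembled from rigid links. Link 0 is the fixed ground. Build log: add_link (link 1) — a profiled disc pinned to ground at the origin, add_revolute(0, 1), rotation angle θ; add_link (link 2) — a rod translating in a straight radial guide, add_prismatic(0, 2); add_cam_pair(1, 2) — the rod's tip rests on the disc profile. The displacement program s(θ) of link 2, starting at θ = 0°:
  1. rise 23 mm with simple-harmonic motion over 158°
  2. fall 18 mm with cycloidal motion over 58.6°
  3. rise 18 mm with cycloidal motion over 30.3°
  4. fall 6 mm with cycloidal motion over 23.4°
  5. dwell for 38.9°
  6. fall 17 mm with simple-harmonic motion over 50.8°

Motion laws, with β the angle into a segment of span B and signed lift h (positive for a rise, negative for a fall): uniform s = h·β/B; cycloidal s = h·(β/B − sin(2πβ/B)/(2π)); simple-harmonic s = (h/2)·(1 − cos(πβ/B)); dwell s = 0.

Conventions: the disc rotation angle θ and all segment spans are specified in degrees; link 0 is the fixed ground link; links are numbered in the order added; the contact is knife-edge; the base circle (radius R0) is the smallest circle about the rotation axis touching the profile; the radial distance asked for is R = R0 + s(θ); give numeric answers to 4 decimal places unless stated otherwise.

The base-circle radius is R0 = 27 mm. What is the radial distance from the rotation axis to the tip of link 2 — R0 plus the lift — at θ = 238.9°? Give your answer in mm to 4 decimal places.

seg 1 [0°–158°] simple-harmonic, h=23: full span → s += 23 → s = 23.0000
seg 2 [158°–216.6°] cycloidal, h=-18: full span → s += -18 → s = 5.0000
seg 3 [216.6°–246.9°] cycloidal, h=18: θ=238.9° here. β=22.3, B=30.3. 18·(0.7360 − sin(2π·0.7360)/(2π)) = 16.1012 → s = 21.1012
R = R0 + s = 27 + 21.1012 = 48.1012

48.1012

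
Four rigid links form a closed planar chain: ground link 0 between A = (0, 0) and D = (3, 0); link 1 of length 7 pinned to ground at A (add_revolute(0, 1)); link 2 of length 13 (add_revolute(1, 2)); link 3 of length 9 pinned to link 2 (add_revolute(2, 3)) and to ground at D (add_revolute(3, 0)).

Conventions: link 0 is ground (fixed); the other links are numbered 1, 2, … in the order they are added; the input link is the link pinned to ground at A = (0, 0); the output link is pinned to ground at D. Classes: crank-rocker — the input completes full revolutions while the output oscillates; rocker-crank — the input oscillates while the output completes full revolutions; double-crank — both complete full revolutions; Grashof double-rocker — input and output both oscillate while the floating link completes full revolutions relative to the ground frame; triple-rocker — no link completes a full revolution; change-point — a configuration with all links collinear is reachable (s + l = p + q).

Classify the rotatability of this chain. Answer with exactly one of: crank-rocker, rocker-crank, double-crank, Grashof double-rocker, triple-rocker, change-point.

lengths: ground=3, input=7, coupler=13, output=9
sorted: s=3 (shortest), l=13 (longest), p+q=16
s + l = 16 vs p + q = 16
s + l = p + q → change-point (collinear configuration reachable)

change-point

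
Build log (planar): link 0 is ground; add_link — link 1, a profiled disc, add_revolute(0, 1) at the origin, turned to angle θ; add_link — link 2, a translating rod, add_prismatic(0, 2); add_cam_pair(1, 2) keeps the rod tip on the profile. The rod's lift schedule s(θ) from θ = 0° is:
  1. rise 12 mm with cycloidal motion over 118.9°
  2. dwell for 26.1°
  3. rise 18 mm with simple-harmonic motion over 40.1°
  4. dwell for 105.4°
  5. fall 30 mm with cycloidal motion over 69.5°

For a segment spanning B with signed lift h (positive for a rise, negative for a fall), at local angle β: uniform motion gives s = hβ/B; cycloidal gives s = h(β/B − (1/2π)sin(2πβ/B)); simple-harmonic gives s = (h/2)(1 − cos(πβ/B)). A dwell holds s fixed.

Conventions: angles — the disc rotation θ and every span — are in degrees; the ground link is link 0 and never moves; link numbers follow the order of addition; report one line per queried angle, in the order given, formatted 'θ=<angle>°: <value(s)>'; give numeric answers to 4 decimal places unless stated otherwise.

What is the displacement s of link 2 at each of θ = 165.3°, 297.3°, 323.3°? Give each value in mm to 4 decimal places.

seg 1 [0°–118.9°] cycloidal, h=12: full span → s += 12 → s = 12.0000
seg 2 [118.9°–145°] dwell: s stays 12.0000
seg 3 [145°–185.1°] simple-harmonic, h=18: θ=165.3° here. β=20.3, B=40.1. 18/2·(1 − cos(π·0.5062)) = 9.1763 → s = 21.1763
seg 3 [145°–185.1°] simple-harmonic, h=18: full span → s += 18 → s = 30.0000
seg 4 [185.1°–290.5°] dwell: s stays 30.0000
seg 5 [290.5°–360°] cycloidal, h=-30: θ=297.3° here. β=6.8, B=69.5. -30·(0.0978 − sin(2π·0.0978)/(2π)) = -0.1814 → s = 29.8186
seg 5 [290.5°–360°] cycloidal, h=-30: θ=323.3° here. β=32.8, B=69.5. -30·(0.4719 − sin(2π·0.4719)/(2π)) = -13.3209 → s = 16.6791

θ=165.3°: 21.1763
θ=297.3°: 29.8186
θ=323.3°: 16.6791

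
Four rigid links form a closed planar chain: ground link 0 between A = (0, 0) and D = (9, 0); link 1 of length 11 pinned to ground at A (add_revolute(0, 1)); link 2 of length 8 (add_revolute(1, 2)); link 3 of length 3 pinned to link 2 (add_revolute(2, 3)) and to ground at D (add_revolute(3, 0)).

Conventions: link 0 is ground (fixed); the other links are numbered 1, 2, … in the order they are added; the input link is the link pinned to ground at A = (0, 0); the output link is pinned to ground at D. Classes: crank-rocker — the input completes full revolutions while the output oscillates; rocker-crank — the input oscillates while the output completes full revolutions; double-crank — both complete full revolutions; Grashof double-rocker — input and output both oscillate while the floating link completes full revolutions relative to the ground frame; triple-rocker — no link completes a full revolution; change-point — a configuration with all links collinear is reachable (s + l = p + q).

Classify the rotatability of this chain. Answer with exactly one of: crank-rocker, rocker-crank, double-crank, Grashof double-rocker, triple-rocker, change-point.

lengths: ground=9, input=11, coupler=8, output=3
sorted: s=3 (shortest), l=11 (longest), p+q=17
s + l = 14 vs p + q = 17
s + l < p + q (Grashof) with shortest = output link → rocker-crank

rocker-crank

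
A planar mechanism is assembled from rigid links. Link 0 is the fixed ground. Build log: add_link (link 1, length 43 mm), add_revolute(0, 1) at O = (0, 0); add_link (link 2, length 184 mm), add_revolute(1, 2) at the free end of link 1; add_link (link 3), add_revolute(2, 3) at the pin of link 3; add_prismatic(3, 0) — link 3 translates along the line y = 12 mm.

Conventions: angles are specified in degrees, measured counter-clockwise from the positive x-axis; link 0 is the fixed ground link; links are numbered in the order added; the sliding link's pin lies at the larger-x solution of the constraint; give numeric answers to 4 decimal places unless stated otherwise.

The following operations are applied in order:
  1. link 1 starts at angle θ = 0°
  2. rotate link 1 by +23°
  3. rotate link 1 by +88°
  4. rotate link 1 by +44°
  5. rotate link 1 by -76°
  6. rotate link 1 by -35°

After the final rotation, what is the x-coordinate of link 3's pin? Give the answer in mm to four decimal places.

geometry: r = 43 mm, L = 184 mm, e = 12 mm; θ starts at 0°
rotate link 1 by +23°: θ ← 0° +23° = 23°
rotate link 1 by +88°: θ ← 23° +88° = 111°
rotate link 1 by +44°: θ ← 111° +44° = 155°
rotate link 1 by -76°: θ ← 155° -76° = 79°
rotate link 1 by -35°: θ ← 79° -35° = 44°
crank pin P = (r cos θ, r sin θ) = (30.931611, 29.870310)
h = r sin θ − e = 29.870310 − 12 = 17.870310
x = r cos θ + √(L² − h²) = 30.931611 + 183.130151 = 214.061762

214.0618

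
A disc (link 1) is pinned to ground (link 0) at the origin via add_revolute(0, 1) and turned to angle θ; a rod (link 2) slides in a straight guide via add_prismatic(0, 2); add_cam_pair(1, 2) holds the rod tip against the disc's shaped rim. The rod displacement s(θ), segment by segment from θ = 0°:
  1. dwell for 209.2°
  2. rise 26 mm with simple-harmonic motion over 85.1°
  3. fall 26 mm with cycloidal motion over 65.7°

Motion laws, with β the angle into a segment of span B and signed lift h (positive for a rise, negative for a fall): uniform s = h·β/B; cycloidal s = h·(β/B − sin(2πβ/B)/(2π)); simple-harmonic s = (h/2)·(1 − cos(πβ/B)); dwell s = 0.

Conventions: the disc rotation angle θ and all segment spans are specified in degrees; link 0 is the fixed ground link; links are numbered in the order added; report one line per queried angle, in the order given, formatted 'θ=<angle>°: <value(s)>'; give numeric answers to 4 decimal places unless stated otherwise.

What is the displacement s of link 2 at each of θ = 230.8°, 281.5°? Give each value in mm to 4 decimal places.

segment 1 (0° to 209.2°, dwell): s unchanged at 0.0000
θ = 230.8° falls in segment 2 (209.2° to 294.3°, simple-harmonic, h = 26): β = 230.8 − 209.2 = 21.6°, B = 85.1°; Δs = 26/2·(1 − cos(π·0.2538)) = 3.9186; s = 0.0000 + 3.9186 = 3.9186
θ = 281.5° falls in segment 2 (209.2° to 294.3°, simple-harmonic, h = 26): β = 281.5 − 209.2 = 72.3°, B = 85.1°; Δs = 26/2·(1 − cos(π·0.8496)) = 24.5754; s = 0.0000 + 24.5754 = 24.5754

θ=230.8°: 3.9186
θ=281.5°: 24.5754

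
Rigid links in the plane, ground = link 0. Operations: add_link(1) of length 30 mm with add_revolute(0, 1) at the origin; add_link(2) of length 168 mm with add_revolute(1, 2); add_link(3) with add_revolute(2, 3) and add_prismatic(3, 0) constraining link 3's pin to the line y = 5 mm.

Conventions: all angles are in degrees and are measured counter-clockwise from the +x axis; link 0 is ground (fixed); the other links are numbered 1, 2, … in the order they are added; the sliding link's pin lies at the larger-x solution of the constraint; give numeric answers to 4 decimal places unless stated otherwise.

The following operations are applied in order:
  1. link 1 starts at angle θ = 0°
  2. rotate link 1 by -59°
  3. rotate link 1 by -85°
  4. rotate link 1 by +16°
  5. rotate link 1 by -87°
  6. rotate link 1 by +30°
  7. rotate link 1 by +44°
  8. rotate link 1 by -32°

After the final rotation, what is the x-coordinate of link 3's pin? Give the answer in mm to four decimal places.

geometry: r = 30 mm, L = 168 mm, e = 5 mm; θ starts at 0°
rotate link 1 by -59°: θ ← 0° -59° = -59°
rotate link 1 by -85°: θ ← -59° -85° = -144°
rotate link 1 by +16°: θ ← -144° +16° = -128°
rotate link 1 by -87°: θ ← -128° -87° = -215°
rotate link 1 by +30°: θ ← -215° +30° = -185°
rotate link 1 by +44°: θ ← -185° +44° = -141°
rotate link 1 by -32°: θ ← -141° -32° = -173°
crank pin P = (r cos θ, r sin θ) = (-29.776385, -3.656080)
h = r sin θ − e = -3.656080 − 5 = -8.656080
x = r cos θ + √(L² − h²) = -29.776385 + 167.776853 = 138.000468

138.0005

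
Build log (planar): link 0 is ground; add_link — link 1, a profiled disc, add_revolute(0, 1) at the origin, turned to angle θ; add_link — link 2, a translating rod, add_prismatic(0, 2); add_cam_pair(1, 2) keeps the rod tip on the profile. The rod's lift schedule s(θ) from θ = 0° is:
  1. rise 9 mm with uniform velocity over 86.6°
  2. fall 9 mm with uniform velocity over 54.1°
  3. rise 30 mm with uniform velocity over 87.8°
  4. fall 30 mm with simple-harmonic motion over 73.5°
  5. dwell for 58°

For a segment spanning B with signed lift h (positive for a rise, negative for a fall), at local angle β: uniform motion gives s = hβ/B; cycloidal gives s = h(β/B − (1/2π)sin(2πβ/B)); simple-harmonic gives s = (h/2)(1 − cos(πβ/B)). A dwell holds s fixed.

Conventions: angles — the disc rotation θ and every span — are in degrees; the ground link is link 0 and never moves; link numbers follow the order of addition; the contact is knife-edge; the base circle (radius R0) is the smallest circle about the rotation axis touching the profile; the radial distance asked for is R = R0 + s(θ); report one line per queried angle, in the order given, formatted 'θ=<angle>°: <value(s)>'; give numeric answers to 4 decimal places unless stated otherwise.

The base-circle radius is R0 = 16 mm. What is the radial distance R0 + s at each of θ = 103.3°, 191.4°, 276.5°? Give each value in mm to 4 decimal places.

seg 1 [0°–86.6°] uniform, h=9: full span → s += 9 → s = 9.0000
seg 2 [86.6°–140.7°] uniform, h=-9: θ=103.3° here. β=16.7, B=54.1. -9·16.7/54.1 = -2.7782 → s = 6.2218
seg 2 [86.6°–140.7°] uniform, h=-9: full span → s += -9 → s = 0.0000
seg 3 [140.7°–228.5°] uniform, h=30: θ=191.4° here. β=50.7, B=87.8. 30·50.7/87.8 = 17.3235 → s = 17.3235
seg 3 [140.7°–228.5°] uniform, h=30: full span → s += 30 → s = 30.0000
seg 4 [228.5°–302°] simple-harmonic, h=-30: θ=276.5° here. β=48, B=73.5. -30/2·(1 − cos(π·0.6531)) = -21.9381 → s = 8.0619
θ=103.3°: R = R0 + s = 16 + 6.2218 = 22.2218
θ=191.4°: R = R0 + s = 16 + 17.3235 = 33.3235
θ=276.5°: R = R0 + s = 16 + 8.0619 = 24.0619

θ=103.3°: 22.2218
θ=191.4°: 33.3235
θ=276.5°: 24.0619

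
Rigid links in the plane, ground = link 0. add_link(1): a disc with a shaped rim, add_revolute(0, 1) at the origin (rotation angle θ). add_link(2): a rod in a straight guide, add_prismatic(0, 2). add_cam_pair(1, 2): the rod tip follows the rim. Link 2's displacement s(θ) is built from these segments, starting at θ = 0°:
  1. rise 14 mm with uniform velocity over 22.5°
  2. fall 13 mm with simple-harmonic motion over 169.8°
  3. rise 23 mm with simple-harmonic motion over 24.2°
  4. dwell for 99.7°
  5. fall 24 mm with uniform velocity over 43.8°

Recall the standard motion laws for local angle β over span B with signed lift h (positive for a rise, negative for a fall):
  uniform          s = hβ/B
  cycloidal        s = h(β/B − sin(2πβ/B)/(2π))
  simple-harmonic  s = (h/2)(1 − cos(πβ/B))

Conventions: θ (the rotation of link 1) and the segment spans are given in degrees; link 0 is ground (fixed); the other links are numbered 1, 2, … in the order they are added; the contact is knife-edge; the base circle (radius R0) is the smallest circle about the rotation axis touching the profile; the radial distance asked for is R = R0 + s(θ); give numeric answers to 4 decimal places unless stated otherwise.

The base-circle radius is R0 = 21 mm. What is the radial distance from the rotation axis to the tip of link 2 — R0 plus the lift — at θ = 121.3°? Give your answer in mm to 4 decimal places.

segment 1 (0° to 22.5°, uniform, h = 14) is passed completely: s = 0.0000 + (14) = 14.0000
θ = 121.3° falls in segment 2 (22.5° to 192.3°, simple-harmonic, h = -13): β = 121.3 − 22.5 = 98.8°, B = 169.8°; Δs = -13/2·(1 − cos(π·0.5819)) = -8.1533; s = 14.0000 − 8.1533 = 5.8467
R = R0 + s = 21 + 5.8467 = 26.8467

26.8467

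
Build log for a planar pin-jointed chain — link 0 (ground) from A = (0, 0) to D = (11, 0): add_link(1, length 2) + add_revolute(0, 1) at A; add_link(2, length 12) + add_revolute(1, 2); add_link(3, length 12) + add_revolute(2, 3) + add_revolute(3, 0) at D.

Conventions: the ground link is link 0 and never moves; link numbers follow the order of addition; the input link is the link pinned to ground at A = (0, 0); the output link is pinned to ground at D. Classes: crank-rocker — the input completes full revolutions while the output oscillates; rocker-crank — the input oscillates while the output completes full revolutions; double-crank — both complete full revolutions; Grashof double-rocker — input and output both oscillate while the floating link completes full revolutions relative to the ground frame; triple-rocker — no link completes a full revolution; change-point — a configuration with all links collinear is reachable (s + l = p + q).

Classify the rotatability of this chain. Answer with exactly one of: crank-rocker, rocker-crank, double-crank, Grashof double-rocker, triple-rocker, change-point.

lengths: ground=11, input=2, coupler=12, output=12
sorted: s=2 (shortest), l=12 (longest), p+q=23
s + l = 14 vs p + q = 23
s + l < p + q (Grashof) with shortest = input link → crank-rocker

crank-rocker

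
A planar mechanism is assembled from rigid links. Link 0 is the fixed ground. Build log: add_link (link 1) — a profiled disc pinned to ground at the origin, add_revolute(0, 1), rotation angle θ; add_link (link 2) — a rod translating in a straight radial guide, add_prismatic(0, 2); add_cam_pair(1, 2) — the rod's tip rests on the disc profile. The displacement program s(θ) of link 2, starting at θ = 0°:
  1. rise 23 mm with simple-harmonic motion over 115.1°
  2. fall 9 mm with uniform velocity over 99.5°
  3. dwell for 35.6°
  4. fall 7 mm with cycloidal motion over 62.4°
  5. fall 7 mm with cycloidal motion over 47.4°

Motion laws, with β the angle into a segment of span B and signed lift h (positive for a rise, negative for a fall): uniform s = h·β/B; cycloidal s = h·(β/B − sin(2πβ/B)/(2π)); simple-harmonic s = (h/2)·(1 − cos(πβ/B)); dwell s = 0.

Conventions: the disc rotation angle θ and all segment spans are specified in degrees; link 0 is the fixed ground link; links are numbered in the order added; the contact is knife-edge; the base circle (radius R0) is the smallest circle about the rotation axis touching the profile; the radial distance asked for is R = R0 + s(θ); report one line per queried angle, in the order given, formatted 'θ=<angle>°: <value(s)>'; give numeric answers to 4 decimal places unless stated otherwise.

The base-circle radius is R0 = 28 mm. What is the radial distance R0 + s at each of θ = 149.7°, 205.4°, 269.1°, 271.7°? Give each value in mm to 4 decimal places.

seg 1 [0°–115.1°] simple-harmonic, h=23: full span → s += 23 → s = 23.0000
seg 2 [115.1°–214.6°] uniform, h=-9: θ=149.7° here. β=34.6, B=99.5. -9·34.6/99.5 = -3.1296 → s = 19.8704
seg 2 [115.1°–214.6°] uniform, h=-9: θ=205.4° here. β=90.3, B=99.5. -9·90.3/99.5 = -8.1678 → s = 14.8322
seg 2 [115.1°–214.6°] uniform, h=-9: full span → s += -9 → s = 14.0000
seg 3 [214.6°–250.2°] dwell: s stays 14.0000
seg 4 [250.2°–312.6°] cycloidal, h=-7: θ=269.1° here. β=18.9, B=62.4. -7·(0.3029 − sin(2π·0.3029)/(2π)) = -1.0670 → s = 12.9330
seg 4 [250.2°–312.6°] cycloidal, h=-7: θ=271.7° here. β=21.5, B=62.4. -7·(0.3446 − sin(2π·0.3446)/(2π)) = -1.4887 → s = 12.5113
θ=149.7°: R = R0 + s = 28 + 19.8704 = 47.8704
θ=205.4°: R = R0 + s = 28 + 14.8322 = 42.8322
θ=269.1°: R = R0 + s = 28 + 12.9330 = 40.9330
θ=271.7°: R = R0 + s = 28 + 12.5113 = 40.5113

θ=149.7°: 47.8704
θ=205.4°: 42.8322
θ=269.1°: 40.9330
θ=271.7°: 40.5113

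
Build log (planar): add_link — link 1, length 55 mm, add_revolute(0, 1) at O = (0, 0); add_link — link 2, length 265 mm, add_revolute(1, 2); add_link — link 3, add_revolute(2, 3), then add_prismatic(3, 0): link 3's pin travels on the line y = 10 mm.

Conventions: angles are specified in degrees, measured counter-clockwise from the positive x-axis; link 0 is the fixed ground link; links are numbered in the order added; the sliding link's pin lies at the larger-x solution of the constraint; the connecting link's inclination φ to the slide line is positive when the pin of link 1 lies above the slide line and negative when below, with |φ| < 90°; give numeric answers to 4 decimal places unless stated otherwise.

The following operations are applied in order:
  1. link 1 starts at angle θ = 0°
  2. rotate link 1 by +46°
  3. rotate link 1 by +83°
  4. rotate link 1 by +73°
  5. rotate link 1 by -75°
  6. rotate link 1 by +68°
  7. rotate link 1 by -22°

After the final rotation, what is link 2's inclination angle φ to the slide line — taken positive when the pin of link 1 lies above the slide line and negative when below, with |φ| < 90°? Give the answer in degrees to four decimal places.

geometry: r = 55 mm, L = 265 mm, e = 10 mm; θ starts at 0°
rotate link 1 by +46°: θ ← 0° +46° = 46°
rotate link 1 by +83°: θ ← 46° +83° = 129°
rotate link 1 by +73°: θ ← 129° +73° = 202°
rotate link 1 by -75°: θ ← 202° -75° = 127°
rotate link 1 by +68°: θ ← 127° +68° = 195°
rotate link 1 by -22°: θ ← 195° -22° = 173°
h = r sin θ − e = 6.702814 − 10 = -3.297186
sin φ = h / L = -3.297186 / 265 = -0.01244221
φ = arcsin(-0.01244221) = -0.712905°

-0.7129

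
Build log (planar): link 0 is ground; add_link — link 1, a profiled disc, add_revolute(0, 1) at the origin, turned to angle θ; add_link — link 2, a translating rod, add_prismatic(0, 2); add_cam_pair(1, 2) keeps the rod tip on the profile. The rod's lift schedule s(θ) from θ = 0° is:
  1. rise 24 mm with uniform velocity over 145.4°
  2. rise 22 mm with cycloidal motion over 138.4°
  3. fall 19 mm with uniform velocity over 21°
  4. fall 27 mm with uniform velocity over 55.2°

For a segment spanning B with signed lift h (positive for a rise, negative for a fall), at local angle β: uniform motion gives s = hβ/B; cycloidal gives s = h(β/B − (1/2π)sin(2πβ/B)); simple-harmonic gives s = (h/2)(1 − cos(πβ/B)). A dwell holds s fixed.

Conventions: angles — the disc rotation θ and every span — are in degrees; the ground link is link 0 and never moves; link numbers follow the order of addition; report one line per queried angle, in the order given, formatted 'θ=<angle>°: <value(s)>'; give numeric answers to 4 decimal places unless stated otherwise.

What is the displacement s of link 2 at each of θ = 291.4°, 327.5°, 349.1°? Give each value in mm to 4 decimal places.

seg 1 [0°–145.4°] uniform, h=24: full span → s += 24 → s = 24.0000
seg 2 [145.4°–283.8°] cycloidal, h=22: full span → s += 22 → s = 46.0000
seg 3 [283.8°–304.8°] uniform, h=-19: θ=291.4° here. β=7.6, B=21. -19·7.6/21 = -6.8762 → s = 39.1238
seg 3 [283.8°–304.8°] uniform, h=-19: full span → s += -19 → s = 27.0000
seg 4 [304.8°–360°] uniform, h=-27: θ=327.5° here. β=22.7, B=55.2. -27·22.7/55.2 = -11.1033 → s = 15.8967
seg 4 [304.8°–360°] uniform, h=-27: θ=349.1° here. β=44.3, B=55.2. -27·44.3/55.2 = -21.6685 → s = 5.3315

θ=291.4°: 39.1238
θ=327.5°: 15.8967
θ=349.1°: 5.3315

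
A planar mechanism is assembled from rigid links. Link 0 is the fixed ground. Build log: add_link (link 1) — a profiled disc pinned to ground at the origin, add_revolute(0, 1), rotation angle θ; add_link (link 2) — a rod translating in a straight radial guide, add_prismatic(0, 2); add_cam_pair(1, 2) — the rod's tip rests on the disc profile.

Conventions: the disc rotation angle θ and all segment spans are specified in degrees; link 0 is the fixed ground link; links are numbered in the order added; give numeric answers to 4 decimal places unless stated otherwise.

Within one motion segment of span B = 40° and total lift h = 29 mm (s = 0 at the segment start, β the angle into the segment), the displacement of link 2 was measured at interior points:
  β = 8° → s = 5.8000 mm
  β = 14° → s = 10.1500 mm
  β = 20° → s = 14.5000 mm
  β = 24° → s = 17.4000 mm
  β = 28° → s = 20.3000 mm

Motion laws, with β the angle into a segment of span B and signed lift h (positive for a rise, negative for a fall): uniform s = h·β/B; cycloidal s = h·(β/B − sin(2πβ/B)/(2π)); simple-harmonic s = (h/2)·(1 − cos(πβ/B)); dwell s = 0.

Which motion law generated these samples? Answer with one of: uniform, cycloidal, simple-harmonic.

candidates at β/B = r: uniform s = h·r (linear in β); cycloidal s = h·(r − sin(2πr)/(2π)); simple-harmonic s = (h/2)(1 − cos(πr))
β=8°: printed 5.8000 | uniform 5.8000, cycloidal 1.4104, simple-harmonic 2.7693
β=14°: printed 10.1500 | uniform 10.1500, cycloidal 6.4160, simple-harmonic 7.9171
β=20°: printed 14.5000 | uniform 14.5000, cycloidal 14.5000, simple-harmonic 14.5000
β=24°: printed 17.4000 | uniform 17.4000, cycloidal 20.1129, simple-harmonic 18.9807
β=28°: printed 20.3000 | uniform 20.3000, cycloidal 24.6896, simple-harmonic 23.0229
only one law matches every sample → uniform

uniform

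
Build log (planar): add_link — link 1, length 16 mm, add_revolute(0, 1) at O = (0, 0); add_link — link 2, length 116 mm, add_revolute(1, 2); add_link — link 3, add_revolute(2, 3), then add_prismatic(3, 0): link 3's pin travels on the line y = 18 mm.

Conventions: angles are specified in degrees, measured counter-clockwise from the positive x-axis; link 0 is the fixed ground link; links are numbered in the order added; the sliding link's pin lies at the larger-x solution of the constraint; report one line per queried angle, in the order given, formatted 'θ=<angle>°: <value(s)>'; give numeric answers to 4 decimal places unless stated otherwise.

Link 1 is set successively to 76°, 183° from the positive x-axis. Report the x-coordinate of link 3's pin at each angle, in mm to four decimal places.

geometry: r = 16 mm, L = 116 mm, e = 18 mm
θ=76°: crank pin P = (r cos θ, r sin θ) = (3.870750, 15.524732)
θ=76°: h = r sin θ − e = 15.524732 − 18 = -2.475268
θ=76°: x = r cos θ + √(L² − h²) = 3.870750 + 115.973588 = 119.844338
θ=183°: crank pin P = (r cos θ, r sin θ) = (-15.978073, -0.837375)
θ=183°: h = r sin θ − e = -0.837375 − 18 = -18.837375
θ=183°: x = r cos θ + √(L² − h²) = -15.978073 + 114.460269 = 98.482197

θ=76°: 119.8443
θ=183°: 98.4822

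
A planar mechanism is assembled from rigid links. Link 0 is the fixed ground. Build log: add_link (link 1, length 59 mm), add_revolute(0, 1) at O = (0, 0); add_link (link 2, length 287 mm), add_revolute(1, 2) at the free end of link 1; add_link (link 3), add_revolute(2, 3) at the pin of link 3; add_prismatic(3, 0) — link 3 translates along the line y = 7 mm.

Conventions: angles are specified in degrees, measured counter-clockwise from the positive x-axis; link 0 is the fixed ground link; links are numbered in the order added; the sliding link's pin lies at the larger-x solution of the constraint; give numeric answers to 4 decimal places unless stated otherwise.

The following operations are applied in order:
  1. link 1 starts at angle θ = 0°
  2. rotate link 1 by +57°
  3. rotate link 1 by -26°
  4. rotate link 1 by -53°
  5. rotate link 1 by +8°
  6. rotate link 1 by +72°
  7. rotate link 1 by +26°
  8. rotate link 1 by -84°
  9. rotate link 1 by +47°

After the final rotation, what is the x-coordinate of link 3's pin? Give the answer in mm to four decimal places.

geometry: r = 59 mm, L = 287 mm, e = 7 mm; θ starts at 0°
rotate link 1 by +57°: θ ← 0° +57° = 57°
rotate link 1 by -26°: θ ← 57° -26° = 31°
rotate link 1 by -53°: θ ← 31° -53° = -22°
rotate link 1 by +8°: θ ← -22° +8° = -14°
rotate link 1 by +72°: θ ← -14° +72° = 58°
rotate link 1 by +26°: θ ← 58° +26° = 84°
rotate link 1 by -84°: θ ← 84° -84° = 0°
rotate link 1 by +47°: θ ← 0° +47° = 47°
crank pin P = (r cos θ, r sin θ) = (40.237903, 43.149868)
h = r sin θ − e = 43.149868 − 7 = 36.149868
x = r cos θ + √(L² − h²) = 40.237903 + 284.714220 = 324.952123

324.9521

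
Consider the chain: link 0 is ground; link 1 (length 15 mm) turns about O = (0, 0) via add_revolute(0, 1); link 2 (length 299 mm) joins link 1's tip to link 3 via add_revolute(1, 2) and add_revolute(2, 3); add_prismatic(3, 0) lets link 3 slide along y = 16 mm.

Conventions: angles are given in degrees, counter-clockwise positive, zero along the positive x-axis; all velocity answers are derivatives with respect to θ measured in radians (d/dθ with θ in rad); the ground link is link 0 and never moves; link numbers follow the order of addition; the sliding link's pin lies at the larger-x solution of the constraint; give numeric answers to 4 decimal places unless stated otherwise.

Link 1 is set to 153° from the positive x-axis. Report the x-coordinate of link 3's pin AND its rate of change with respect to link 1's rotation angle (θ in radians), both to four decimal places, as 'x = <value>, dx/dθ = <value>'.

geometry: r = 15 mm, L = 299 mm, e = 16 mm
crank pin P = (r cos θ, r sin θ) = (-13.365098, 6.809857)
h = r sin θ − e = 6.809857 − 16 = -9.190143
x = r cos θ + √(L² − h²) = -13.365098 + 298.858731 = 285.493633
dx/dθ = −r sin θ − h·r cos θ/√(L² − h²) (θ in radians; h = -9.190143) = -7.220845

x = 285.4936, dx/dθ = -7.2208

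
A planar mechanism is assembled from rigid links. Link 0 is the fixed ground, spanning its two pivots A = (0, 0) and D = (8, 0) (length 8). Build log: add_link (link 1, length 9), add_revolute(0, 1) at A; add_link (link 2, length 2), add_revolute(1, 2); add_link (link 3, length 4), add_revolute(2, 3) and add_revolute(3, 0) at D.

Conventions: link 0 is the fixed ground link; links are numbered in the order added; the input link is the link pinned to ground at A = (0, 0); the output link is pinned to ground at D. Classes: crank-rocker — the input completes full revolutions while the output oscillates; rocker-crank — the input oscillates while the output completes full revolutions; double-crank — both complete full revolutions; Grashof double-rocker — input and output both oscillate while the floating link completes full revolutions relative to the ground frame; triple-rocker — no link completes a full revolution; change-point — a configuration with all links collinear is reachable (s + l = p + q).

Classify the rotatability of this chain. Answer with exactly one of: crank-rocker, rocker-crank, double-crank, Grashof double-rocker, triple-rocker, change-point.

lengths: ground=8, input=9, coupler=2, output=4
sorted: s=2 (shortest), l=9 (longest), p+q=12
s + l = 11 vs p + q = 12
s + l < p + q (Grashof) with shortest = coupler link → Grashof double-rocker

Grashof double-rocker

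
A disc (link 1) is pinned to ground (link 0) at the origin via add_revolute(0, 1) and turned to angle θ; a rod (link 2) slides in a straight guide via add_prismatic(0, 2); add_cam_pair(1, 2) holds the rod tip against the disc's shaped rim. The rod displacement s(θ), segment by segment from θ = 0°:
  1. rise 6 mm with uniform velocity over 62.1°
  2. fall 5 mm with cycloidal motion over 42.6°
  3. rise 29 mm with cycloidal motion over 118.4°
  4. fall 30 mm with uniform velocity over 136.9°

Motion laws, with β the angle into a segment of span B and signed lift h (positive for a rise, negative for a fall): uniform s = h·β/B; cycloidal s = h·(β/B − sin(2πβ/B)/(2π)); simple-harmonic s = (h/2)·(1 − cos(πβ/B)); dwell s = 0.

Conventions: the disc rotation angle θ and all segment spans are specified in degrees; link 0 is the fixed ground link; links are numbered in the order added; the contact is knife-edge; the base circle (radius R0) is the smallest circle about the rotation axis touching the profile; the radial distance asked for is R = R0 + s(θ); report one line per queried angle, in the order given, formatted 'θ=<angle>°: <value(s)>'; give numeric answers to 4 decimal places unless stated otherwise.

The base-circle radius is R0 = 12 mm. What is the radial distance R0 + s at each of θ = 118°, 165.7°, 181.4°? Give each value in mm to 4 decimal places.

segment 1 (0° to 62.1°, uniform, h = 6) is passed completely: s = 0.0000 + (6) = 6.0000
segment 2 (62.1° to 104.7°, cycloidal, h = -5) is passed completely: s = 6.0000 + (-5) = 1.0000
θ = 118° falls in segment 3 (104.7° to 223.1°, cycloidal, h = 29): β = 118 − 104.7 = 13.3°, B = 118.4°; Δs = 29·(0.1123 − sin(2π·0.1123)/(2π)) = 0.2638; s = 1.0000 + 0.2638 = 1.2638
θ = 165.7° falls in segment 3 (104.7° to 223.1°, cycloidal, h = 29): β = 165.7 − 104.7 = 61°, B = 118.4°; Δs = 29·(0.5152 − sin(2π·0.5152)/(2π)) = 15.3811; s = 1.0000 + 15.3811 = 16.3811
θ = 181.4° falls in segment 3 (104.7° to 223.1°, cycloidal, h = 29): β = 181.4 − 104.7 = 76.7°, B = 118.4°; Δs = 29·(0.6478 − sin(2π·0.6478)/(2π)) = 22.4825; s = 1.0000 + 22.4825 = 23.4825
θ=118°: R = R0 + s = 12 + 1.2638 = 13.2638
θ=165.7°: R = R0 + s = 12 + 16.3811 = 28.3811
θ=181.4°: R = R0 + s = 12 + 23.4825 = 35.4825

θ=118°: 13.2638
θ=165.7°: 28.3811
θ=181.4°: 35.4825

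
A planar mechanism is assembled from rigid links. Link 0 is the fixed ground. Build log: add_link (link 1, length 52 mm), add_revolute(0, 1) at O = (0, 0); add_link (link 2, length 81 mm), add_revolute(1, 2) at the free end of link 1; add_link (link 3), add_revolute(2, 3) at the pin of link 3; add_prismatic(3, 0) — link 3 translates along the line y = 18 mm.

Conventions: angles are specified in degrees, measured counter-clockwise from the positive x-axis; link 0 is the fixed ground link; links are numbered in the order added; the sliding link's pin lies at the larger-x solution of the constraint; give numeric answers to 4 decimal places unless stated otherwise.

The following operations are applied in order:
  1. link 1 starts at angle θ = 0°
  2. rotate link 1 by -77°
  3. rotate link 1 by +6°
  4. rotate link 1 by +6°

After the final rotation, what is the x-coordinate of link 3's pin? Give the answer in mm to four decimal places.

geometry: r = 52 mm, L = 81 mm, e = 18 mm; θ starts at 0°
rotate link 1 by -77°: θ ← 0° -77° = -77°
rotate link 1 by +6°: θ ← -77° +6° = -71°
rotate link 1 by +6°: θ ← -71° +6° = -65°
crank pin P = (r cos θ, r sin θ) = (21.976150, -47.128005)
h = r sin θ − e = -47.128005 − 18 = -65.128005
x = r cos θ + √(L² − h²) = 21.976150 + 48.159557 = 70.135707

70.1357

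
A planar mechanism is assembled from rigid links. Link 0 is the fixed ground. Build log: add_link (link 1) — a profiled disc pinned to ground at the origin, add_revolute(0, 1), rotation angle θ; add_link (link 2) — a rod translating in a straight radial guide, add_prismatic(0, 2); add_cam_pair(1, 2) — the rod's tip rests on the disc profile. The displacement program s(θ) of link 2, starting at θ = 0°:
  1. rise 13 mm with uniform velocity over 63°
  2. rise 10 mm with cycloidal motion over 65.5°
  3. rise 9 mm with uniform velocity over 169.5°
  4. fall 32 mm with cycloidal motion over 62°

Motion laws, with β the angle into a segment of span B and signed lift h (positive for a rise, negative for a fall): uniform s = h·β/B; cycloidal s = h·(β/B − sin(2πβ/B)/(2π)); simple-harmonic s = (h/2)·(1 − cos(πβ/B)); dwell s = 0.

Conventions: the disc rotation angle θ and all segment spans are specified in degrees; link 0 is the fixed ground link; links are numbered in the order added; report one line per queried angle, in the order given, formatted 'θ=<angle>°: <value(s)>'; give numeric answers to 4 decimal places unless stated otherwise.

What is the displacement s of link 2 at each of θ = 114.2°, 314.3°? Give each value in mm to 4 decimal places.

seg 1 [0°–63°] uniform, h=13: full span → s += 13 → s = 13.0000
seg 2 [63°–128.5°] cycloidal, h=10: θ=114.2° here. β=51.2, B=65.5. 10·(0.7817 − sin(2π·0.7817)/(2π)) = 9.3769 → s = 22.3769
seg 2 [63°–128.5°] cycloidal, h=10: full span → s += 10 → s = 23.0000
seg 3 [128.5°–298°] uniform, h=9: full span → s += 9 → s = 32.0000
seg 4 [298°–360°] cycloidal, h=-32: θ=314.3° here. β=16.3, B=62. -32·(0.2629 − sin(2π·0.2629)/(2π)) = -3.3367 → s = 28.6633

θ=114.2°: 22.3769
θ=314.3°: 28.6633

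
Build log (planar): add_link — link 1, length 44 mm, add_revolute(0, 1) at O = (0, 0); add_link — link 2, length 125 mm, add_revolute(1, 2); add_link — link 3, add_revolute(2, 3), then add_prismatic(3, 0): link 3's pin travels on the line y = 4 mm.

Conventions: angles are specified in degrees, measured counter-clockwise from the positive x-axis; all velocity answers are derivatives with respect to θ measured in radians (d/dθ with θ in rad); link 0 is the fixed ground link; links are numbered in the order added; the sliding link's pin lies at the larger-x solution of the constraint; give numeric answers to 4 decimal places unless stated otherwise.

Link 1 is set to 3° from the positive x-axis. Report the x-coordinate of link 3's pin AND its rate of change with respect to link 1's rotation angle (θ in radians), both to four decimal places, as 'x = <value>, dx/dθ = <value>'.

geometry: r = 44 mm, L = 125 mm, e = 4 mm
crank pin P = (r cos θ, r sin θ) = (43.939700, 2.302782)
h = r sin θ − e = 2.302782 − 4 = -1.697218
x = r cos θ + √(L² − h²) = 43.939700 + 124.988477 = 168.928177
dx/dθ = −r sin θ − h·r cos θ/√(L² − h²) (θ in radians; h = -1.697218) = -1.706125

x = 168.9282, dx/dθ = -1.7061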